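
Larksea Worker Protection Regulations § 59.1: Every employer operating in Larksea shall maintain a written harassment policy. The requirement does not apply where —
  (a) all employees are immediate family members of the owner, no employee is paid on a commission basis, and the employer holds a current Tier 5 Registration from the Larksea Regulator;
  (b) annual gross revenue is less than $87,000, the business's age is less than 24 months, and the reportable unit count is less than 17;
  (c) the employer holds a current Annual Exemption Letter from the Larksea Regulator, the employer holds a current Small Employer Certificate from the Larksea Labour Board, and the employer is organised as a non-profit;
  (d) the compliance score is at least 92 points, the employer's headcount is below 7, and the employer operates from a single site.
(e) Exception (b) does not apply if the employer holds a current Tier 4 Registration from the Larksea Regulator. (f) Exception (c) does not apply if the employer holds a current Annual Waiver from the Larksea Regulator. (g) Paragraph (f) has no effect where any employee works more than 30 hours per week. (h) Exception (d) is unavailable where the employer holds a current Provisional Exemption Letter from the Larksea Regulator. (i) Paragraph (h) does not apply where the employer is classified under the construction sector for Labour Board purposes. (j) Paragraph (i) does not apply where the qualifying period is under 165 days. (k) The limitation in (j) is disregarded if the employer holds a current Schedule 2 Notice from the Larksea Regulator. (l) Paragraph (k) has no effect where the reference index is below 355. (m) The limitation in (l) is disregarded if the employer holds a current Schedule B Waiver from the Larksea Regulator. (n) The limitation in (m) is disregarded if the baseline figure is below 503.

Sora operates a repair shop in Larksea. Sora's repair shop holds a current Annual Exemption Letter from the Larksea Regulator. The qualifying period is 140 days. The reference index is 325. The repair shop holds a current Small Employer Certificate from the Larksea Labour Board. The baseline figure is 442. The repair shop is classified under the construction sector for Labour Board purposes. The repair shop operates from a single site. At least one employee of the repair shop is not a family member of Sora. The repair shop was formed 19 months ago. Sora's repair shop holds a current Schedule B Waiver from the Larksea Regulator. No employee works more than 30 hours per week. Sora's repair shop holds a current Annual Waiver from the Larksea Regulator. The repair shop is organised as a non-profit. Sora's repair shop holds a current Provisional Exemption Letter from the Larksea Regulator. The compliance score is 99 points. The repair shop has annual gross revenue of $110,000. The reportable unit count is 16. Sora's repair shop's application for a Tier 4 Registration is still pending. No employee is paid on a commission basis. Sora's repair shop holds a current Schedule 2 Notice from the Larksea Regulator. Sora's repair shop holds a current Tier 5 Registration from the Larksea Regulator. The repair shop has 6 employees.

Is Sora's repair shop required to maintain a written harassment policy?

Yes — Sora's repair shop must maintain a written harassment policy.

Exception (a) does not apply: at least one employee is not a family member.
Exception (b) fails — annual gross revenue is $110,000, not less than $87,000.
All of (c)'s requirements are met (a current Annual Exemption Letter is held; a current Small Employer Certificate is held; the employer is a non-profit). However, paragraphs (f)–(g) must be considered: (f) operates against (c): a current Annual Waiver is held. (g) is not engaged (no employee exceeds 30 hours/week), so (f) stands. (c) is therefore removed.
Exception (d) is satisfied on its face — the compliance score is 99 points, meeting the 92 points threshold; the employer's headcount is 6, below the 7 limit; the employer operates from a single site. Turning to paragraphs (h)–(n): (h) is triggered — a current Provisional Exemption Letter is held. (i) operates (the repair shop is classified under the construction sector), but is itself disapplied by (j): (j) applies — the qualifying period is 140 days, under the 165 days limit. (k) would limit (j) — a current Schedule 2 Notice is held — but (l) sets (k) aside: (l) is engaged — the reference index is 325, below the 355 limit. (m) would limit (l) — a current Schedule B Waiver is held — but (n) sets (m) aside: (n) operates — the baseline figure is 442, below the 503 limit. (d) is therefore removed.
Every exception is unavailable, so the rule governs.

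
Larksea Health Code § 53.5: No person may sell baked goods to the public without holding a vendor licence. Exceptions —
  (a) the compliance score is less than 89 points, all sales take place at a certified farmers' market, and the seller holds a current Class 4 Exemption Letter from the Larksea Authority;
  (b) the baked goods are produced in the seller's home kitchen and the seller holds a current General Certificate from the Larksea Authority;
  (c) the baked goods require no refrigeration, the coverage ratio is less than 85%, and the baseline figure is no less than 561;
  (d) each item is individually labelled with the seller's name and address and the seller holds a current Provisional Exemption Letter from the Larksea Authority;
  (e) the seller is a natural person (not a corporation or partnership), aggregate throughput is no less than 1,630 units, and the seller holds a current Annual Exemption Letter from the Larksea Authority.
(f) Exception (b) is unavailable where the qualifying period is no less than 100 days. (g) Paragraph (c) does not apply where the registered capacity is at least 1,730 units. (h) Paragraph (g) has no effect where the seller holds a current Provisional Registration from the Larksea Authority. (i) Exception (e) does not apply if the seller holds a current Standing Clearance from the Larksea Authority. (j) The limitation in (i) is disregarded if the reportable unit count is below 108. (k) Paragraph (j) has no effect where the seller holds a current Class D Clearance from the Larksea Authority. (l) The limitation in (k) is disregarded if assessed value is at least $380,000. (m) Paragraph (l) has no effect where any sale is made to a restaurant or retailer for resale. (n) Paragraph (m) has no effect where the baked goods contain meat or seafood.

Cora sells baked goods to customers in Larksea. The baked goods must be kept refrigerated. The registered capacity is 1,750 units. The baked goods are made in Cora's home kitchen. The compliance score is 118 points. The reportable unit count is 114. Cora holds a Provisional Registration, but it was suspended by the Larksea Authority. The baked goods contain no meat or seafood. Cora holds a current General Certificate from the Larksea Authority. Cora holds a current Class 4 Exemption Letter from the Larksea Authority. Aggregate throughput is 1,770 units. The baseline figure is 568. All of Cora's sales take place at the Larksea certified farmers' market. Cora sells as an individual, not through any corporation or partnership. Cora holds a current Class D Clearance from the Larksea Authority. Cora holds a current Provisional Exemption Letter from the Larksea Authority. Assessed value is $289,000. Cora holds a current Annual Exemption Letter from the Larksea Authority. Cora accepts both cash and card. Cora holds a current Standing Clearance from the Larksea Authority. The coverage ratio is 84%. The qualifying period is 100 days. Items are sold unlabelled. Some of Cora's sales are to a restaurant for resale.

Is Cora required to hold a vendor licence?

Yes — Cora must hold a vendor licence.

Exception (a) fails — the compliance score is 118 points, not less than 89 points.
Exception (b)'s conditions are all satisfied: the baked goods are home-kitchen produced; a current General Certificate is held. But: (f) operates — the qualifying period is 100 days, meeting the 100 days threshold. So (b) is unavailable.
Exception (c) fails — the baked goods require refrigeration.
Exception (d) does not apply: items are sold unlabelled.
Exception (e)'s conditions are all satisfied: the seller is a natural person; aggregate throughput is 1,770 units, meeting the 1,630 units threshold; a current Annual Exemption Letter is held. Turning to paragraphs (i)–(n): (i) is triggered — a current Standing Clearance is held. (j), which would lift (i), is not engaged — the reportable unit count is 114, not below 108. Exception (e) does not apply.
No exception applies. The general rule governs.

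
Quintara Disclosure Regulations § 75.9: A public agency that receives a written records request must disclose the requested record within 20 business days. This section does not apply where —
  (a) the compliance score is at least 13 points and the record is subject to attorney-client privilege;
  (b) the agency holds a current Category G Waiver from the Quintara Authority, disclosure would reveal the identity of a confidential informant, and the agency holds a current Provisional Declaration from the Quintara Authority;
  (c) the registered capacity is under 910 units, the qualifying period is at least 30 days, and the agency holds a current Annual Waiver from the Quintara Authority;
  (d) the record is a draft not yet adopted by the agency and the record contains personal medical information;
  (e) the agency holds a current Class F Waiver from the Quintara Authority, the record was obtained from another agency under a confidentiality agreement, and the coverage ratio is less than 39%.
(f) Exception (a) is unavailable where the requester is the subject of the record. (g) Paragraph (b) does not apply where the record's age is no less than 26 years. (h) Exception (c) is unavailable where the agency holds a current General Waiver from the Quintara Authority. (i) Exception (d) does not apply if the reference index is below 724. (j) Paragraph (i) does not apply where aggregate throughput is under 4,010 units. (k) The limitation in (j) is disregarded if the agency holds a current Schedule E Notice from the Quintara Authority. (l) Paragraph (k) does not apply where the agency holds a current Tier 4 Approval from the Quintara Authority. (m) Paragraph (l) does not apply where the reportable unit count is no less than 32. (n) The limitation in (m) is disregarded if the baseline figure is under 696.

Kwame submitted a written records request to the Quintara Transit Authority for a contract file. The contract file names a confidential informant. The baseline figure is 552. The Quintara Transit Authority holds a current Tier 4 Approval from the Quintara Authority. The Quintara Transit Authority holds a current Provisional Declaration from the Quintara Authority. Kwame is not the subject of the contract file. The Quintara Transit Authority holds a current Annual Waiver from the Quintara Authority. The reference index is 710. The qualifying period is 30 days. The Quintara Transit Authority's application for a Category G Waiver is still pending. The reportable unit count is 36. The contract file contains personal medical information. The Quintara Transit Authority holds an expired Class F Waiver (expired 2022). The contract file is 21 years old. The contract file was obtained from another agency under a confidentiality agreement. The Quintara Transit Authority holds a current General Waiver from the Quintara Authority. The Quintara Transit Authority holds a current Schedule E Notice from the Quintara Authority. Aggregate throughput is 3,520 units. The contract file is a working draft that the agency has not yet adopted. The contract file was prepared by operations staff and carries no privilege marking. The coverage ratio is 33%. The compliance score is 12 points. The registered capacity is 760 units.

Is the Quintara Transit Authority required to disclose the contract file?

No — exception (d) applies; the Quintara Transit Authority is not required to disclose the contract file.

Exception (a) does not apply: the compliance score is 12 points, short of 13 points.
Exception (b) fails — the Category G Waiver is not current.
All of (c)'s requirements are met (the registered capacity is 760 units, under the 910 units limit; the qualifying period is 30 days, meeting the 30 days threshold; a current Annual Waiver is held). But: (h) operates against (c): a current General Waiver is held. (c) is therefore removed.
Exception (d): the contract file is an unadopted draft; the contract file contains personal medical information — every condition holds. Under paragraphs (i)–(n): (i) would limit (d) — the reference index is 710, below the 724 limit — but (j) sets (i) aside: (j) operates against (i): aggregate throughput is 3,520 units, under the 4,010 units limit. (k) operates (a current Schedule E Notice is held), but yields to (l): (l) operates against (k): a current Tier 4 Approval is held. (m) is triggered (the reportable unit count is 36, meeting the 32 threshold), but is itself disapplied by (n): (n) is engaged — the baseline figure is 552, under the 696 limit. Exception (d) stands.
Exception (e) fails — the Class F Waiver is not current.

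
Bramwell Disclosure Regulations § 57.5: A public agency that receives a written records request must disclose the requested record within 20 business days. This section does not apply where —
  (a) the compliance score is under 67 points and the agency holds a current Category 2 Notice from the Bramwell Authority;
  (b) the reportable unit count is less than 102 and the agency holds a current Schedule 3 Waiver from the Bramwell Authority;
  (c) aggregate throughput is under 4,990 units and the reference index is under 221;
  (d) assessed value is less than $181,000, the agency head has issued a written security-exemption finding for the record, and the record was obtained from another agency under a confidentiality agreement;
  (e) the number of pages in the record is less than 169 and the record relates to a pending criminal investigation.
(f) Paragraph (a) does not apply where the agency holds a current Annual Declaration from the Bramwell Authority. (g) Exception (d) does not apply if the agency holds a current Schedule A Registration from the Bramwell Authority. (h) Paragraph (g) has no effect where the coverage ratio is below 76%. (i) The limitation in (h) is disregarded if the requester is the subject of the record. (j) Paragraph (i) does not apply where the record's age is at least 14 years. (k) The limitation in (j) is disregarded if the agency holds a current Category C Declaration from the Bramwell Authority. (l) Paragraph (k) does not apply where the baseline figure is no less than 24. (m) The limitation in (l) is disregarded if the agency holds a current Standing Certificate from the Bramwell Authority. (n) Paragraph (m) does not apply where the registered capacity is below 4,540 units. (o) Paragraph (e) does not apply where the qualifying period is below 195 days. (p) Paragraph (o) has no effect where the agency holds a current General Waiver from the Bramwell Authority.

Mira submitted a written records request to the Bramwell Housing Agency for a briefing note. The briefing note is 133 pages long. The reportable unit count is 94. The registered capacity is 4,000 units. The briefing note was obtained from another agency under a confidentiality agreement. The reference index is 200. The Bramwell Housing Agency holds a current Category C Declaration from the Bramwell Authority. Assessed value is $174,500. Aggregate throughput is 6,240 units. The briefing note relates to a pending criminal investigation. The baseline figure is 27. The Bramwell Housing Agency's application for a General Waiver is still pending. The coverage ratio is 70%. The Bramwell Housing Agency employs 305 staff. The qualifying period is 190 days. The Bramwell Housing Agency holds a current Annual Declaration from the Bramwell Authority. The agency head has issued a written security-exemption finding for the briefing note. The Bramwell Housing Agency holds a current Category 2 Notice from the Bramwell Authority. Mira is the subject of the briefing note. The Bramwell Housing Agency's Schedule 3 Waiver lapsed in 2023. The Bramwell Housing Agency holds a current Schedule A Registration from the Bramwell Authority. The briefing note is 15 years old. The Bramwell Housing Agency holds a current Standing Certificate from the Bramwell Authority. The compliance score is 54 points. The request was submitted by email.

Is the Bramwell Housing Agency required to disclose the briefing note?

No — exception (d) applies; the Bramwell Housing Agency is not required to disclose the briefing note.

Exception (a) is satisfied on its face — the compliance score is 54 points, under the 67 points limit; a current Category 2 Notice is held. However, paragraph (f) must be considered: (f) operates against (a): a current Annual Declaration is held. So (a) is unavailable.
Exception (b) fails — there is no Schedule 3 Waiver in force.
Exception (c) fails — aggregate throughput is 6,240 units, not under 4,990 units.
Exception (d): assessed value is $174,500, less than the $181,000 limit; a written security-exemption finding has been issued; the briefing note was obtained under a confidentiality agreement — every condition holds. Under paragraphs (g)–(n): (g) is triggered (a current Schedule A Registration is held), but yields to (h): (h) is engaged — the coverage ratio is 70%, below the 76% limit. (i) is triggered (Mira is the subject of the briefing note), but is set aside by (j): (j) operates against (i): the record's age is 15 years, meeting the 14 years threshold. (k) would limit (j) — a current Category C Declaration is held — but (l) sets (k) aside: (l) operates against (k): the baseline figure is 27, meeting the 24 threshold. (m) applies (a current Standing Certificate is held), but is set aside by (n): (n) operates against (m): the registered capacity is 4,000 units, below the 4,540 units limit. (d) remains available.
Exception (e) is satisfied on its face — the number of pages in the record is 133, less than the 169 limit; the briefing note relates to a pending investigation. But: (o) operates — the qualifying period is 190 days, below the 195 days limit. (p) is inapplicable (the General Waiver is not current), so (o) stands. (e) is therefore removed.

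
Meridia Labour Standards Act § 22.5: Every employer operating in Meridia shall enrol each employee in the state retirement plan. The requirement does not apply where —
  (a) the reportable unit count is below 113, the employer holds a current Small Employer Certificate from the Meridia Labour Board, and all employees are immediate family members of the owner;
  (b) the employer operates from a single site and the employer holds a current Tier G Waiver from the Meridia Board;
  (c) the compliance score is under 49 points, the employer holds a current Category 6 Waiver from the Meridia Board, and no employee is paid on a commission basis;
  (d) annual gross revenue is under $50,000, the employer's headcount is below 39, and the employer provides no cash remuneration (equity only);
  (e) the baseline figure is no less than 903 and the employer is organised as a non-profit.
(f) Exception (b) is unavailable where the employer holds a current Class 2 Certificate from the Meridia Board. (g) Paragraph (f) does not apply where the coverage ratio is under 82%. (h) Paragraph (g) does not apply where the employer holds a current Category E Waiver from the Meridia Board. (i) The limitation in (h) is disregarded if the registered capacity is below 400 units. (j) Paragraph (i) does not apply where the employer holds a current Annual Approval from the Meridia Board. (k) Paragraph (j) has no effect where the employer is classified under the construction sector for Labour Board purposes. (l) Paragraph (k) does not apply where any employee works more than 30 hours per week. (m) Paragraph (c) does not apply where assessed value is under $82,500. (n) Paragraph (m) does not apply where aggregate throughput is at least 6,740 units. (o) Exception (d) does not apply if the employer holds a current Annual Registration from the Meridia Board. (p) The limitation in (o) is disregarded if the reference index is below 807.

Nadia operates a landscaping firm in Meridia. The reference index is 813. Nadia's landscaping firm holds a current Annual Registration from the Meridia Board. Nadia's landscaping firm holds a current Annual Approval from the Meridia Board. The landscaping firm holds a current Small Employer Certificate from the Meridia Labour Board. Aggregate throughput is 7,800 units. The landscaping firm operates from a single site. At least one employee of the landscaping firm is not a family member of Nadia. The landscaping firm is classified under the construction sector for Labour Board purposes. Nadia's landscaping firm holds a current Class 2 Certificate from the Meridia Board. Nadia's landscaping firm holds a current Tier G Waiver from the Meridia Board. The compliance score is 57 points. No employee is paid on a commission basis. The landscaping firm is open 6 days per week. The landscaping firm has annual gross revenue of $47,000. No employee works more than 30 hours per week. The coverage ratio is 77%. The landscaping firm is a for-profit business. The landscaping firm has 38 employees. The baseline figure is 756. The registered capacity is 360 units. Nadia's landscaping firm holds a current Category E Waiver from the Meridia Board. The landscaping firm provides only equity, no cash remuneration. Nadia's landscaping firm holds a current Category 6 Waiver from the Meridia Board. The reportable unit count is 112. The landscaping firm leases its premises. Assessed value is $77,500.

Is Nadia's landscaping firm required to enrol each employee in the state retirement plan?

Exception (a) does not apply: at least one employee is not a family member.
All of (b)'s requirements are met (the employer operates from a single site; a current Tier G Waiver is held). Under paragraphs (f)–(l): (f) operates (a current Class 2 Certificate is held), but yields to (g): (g) is triggered — the coverage ratio is 77%, under the 82% limit. (h) applies (a current Category E Waiver is held), but is set aside by (i): (i) operates against (h): the registered capacity is 360 units, below the 400 units limit. (j) would limit (i) — a current Annual Approval is held — but (k) sets (j) aside: (k) operates against (j): the landscaping firm is classified under the construction sector. (l) is not engaged (no employee exceeds 30 hours/week), so (k) stands. (b) remains available.
Exception (c) requires that the compliance score is under 49 points; but the compliance score is 57 points, not under 49 points, so (c) is unavailable.
Exception (d): annual gross revenue is $47,000, under the $50,000 limit; the employer's headcount is 38, below the 39 limit; remuneration is equity-only — every condition holds. However, paragraphs (o)–(p) must be considered: (o) operates against (d): a current Annual Registration is held. (p), which would lift (o), is inapplicable — the reference index is 813, not below 807. So (d) is unavailable.
Exception (e) fails — the baseline figure is 756, short of 903.

No — exception (b) applies; Nadia's landscaping firm is not required to enrol each employee in the state retirement plan.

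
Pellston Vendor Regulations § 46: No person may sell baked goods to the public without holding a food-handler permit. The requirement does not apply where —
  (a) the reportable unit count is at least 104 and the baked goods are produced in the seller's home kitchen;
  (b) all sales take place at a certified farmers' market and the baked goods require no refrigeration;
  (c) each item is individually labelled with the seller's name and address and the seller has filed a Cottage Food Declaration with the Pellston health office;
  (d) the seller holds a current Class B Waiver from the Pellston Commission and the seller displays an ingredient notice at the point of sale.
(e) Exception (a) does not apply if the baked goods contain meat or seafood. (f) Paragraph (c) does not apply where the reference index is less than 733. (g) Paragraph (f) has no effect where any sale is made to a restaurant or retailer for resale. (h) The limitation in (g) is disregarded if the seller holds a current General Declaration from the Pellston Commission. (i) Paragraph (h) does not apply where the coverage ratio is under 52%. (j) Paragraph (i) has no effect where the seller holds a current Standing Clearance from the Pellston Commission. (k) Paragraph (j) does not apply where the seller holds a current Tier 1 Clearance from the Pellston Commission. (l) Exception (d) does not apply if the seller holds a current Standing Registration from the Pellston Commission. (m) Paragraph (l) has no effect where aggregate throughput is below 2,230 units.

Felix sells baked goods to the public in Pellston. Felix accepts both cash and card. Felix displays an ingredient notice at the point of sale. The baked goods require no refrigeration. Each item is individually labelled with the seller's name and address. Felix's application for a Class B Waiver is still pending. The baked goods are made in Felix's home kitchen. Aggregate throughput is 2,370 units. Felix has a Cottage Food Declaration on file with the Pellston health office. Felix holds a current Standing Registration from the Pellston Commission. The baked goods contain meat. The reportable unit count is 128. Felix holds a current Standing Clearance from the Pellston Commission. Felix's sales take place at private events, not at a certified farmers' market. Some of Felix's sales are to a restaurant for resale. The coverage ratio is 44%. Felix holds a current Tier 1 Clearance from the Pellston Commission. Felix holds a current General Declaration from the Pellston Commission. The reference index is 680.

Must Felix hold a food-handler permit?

No — exception (c) applies; Felix is not required to hold a food-handler permit.

Exception (a) is satisfied on its face — the reportable unit count is 128, meeting the 104 threshold; the baked goods are home-kitchen produced. But applying paragraph (e): (e) is triggered — the baked goods contain meat. Exception (a) does not apply.
Exception (b) does not apply: sales are at private events, not a certified farmers' market.
Exception (c) is satisfied on its face — items are individually labelled; a Cottage Food Declaration is on file. Under paragraphs (f)–(k): (f) is engaged (the reference index is 680, less than the 733 limit), but is itself disapplied by (g): (g) operates against (f): some sales are to a restaurant for resale. (h) is engaged (a current General Declaration is held), but is overridden by (i): (i) operates against (h): the coverage ratio is 44%, under the 52% limit. (j) would limit (i) — a current Standing Clearance is held — but (k) sets (j) aside: (k) operates against (j): a current Tier 1 Clearance is held. (c) remains available.
Exception (d) requires that the seller holds a current Class B Waiver from the Pellston Commission; but the Class B Waiver is not current, so (d) is unavailable.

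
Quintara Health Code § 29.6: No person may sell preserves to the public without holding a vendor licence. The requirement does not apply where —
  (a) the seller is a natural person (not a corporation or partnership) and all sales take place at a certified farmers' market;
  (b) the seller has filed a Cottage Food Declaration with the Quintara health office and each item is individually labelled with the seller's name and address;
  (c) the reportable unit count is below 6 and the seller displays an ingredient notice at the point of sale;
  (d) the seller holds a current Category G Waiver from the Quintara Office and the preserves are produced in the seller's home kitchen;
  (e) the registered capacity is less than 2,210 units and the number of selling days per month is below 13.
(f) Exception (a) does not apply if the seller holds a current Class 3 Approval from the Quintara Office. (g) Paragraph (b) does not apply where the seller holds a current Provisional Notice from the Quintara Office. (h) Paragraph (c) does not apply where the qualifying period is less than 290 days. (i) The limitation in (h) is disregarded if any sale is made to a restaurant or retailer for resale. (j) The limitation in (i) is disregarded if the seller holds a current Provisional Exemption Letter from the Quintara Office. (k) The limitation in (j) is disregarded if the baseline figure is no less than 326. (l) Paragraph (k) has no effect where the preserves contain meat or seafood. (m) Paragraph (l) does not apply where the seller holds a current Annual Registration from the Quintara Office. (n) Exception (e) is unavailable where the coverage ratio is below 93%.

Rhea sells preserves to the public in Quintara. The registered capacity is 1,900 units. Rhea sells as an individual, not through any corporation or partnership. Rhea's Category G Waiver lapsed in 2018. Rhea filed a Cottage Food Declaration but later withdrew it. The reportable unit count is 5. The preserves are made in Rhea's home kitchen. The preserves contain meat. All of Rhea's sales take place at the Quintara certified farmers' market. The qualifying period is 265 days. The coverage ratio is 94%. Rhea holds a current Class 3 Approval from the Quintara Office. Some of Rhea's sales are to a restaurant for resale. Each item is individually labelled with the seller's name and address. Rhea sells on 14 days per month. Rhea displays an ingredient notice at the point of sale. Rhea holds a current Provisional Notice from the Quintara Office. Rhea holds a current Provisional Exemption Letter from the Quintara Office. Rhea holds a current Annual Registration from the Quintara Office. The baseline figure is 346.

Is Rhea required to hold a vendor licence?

No — exception (c) applies; Rhea is not required to hold a vendor licence.

Exception (a)'s conditions are all satisfied: the seller is a natural person; all sales are at a certified farmers' market. But: (f) applies — a current Class 3 Approval is held. (a) is therefore removed.
Exception (b) requires that the seller has filed a Cottage Food Declaration with the Quintara health office; but the Cottage Food Declaration was withdrawn, so (b) is unavailable.
Exception (c)'s conditions are all satisfied: the reportable unit count is 5, below the 6 limit; an ingredient notice is displayed. Under paragraphs (h)–(m): (h) is triggered (the qualifying period is 265 days, less than the 290 days limit), but is displaced by (i): (i) operates against (h): some sales are to a restaurant for resale. (j) applies (a current Provisional Exemption Letter is held), but is displaced by (k): (k) operates against (j): the baseline figure is 346, meeting the 326 threshold. (l) operates (the preserves contain meat), but yields to (m): (m) operates against (l): a current Annual Registration is held. (c) remains available.
Exception (d) requires that the seller holds a current Category G Waiver from the Quintara Office; but no current Category G Waiver is held, so (d) is unavailable.
Exception (e) fails — the number of selling days per month is 14, not below 13.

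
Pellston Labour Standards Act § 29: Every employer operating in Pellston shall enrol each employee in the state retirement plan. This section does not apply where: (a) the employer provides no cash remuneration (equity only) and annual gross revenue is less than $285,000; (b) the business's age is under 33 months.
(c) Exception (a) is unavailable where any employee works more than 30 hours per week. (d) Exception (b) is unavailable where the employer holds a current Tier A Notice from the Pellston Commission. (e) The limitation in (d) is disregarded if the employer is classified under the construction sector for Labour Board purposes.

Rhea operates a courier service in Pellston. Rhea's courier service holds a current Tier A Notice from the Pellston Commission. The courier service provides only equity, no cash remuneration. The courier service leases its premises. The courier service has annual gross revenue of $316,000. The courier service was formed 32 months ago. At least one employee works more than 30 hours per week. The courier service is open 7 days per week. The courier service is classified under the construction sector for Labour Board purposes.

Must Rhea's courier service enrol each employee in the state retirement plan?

No — exception (b) applies; Rhea's courier service is not required to enrol each employee in the state retirement plan.

Exception (a) does not apply: annual gross revenue is $316,000, not less than $285,000.
Exception (b): the business's age is 32 months, under the 33 months limit — every condition holds. Considering the limiting provisions: (d) would limit (b) — a current Tier A Notice is held — but (e) sets (d) aside: (e) is triggered — the courier service is classified under the construction sector. (b) remains available.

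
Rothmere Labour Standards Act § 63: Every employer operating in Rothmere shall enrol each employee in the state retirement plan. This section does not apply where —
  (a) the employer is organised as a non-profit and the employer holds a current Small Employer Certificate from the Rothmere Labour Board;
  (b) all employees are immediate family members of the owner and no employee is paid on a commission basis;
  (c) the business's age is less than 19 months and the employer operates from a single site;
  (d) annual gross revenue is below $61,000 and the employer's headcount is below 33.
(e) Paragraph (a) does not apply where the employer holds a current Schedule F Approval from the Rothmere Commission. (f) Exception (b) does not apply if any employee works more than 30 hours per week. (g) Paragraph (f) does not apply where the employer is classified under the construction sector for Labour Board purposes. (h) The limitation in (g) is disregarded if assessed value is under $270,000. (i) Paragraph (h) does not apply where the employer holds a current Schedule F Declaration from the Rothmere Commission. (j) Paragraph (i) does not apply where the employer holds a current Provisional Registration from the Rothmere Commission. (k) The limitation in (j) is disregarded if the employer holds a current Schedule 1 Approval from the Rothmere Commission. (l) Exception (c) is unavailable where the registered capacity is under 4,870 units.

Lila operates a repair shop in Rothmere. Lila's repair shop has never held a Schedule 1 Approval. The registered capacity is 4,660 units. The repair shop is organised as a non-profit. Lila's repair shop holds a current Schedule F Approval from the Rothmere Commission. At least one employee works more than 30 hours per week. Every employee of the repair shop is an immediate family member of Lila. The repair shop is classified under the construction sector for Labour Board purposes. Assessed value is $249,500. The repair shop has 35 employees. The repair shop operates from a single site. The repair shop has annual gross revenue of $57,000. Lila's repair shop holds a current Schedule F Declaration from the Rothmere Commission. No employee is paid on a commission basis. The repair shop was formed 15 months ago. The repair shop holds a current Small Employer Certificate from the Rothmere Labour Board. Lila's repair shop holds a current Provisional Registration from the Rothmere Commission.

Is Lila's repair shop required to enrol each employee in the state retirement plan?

Exception (a): the employer is a non-profit; a current Small Employer Certificate is held — every condition holds. But applying paragraph (e): (e) is engaged — a current Schedule F Approval is held. (a) is therefore removed.
All of (b)'s requirements are met (every employee is an immediate family member; no employee is paid on commission). Turning to paragraphs (f)–(k): (f) is engaged — at least one employee exceeds 30 hours/week. (g) operates (the repair shop is classified under the construction sector), but is itself disapplied by (h): (h) operates against (g): assessed value is $249,500, under the $270,000 limit. (i) would limit (h) — a current Schedule F Declaration is held — but (j) sets (i) aside: (j) operates against (i): a current Provisional Registration is held. (k), which would lift (j), does not operate here — no current Schedule 1 Approval is held. So (b) is unavailable.
All of (c)'s requirements are met (the business's age is 15 months, less than the 19 months limit; the employer operates from a single site). However, paragraph (l) must be considered: (l) is engaged — the registered capacity is 4,660 units, under the 4,870 units limit. Exception (c) does not apply.
Exception (d) requires that the employer's headcount is below 33; but the employer's headcount is 35, not below 33, so (d) is unavailable.
No exception is made out. Lila's repair shop falls within the general rule.

Yes — Lila's repair shop must enrol each employee in the state retirement plan.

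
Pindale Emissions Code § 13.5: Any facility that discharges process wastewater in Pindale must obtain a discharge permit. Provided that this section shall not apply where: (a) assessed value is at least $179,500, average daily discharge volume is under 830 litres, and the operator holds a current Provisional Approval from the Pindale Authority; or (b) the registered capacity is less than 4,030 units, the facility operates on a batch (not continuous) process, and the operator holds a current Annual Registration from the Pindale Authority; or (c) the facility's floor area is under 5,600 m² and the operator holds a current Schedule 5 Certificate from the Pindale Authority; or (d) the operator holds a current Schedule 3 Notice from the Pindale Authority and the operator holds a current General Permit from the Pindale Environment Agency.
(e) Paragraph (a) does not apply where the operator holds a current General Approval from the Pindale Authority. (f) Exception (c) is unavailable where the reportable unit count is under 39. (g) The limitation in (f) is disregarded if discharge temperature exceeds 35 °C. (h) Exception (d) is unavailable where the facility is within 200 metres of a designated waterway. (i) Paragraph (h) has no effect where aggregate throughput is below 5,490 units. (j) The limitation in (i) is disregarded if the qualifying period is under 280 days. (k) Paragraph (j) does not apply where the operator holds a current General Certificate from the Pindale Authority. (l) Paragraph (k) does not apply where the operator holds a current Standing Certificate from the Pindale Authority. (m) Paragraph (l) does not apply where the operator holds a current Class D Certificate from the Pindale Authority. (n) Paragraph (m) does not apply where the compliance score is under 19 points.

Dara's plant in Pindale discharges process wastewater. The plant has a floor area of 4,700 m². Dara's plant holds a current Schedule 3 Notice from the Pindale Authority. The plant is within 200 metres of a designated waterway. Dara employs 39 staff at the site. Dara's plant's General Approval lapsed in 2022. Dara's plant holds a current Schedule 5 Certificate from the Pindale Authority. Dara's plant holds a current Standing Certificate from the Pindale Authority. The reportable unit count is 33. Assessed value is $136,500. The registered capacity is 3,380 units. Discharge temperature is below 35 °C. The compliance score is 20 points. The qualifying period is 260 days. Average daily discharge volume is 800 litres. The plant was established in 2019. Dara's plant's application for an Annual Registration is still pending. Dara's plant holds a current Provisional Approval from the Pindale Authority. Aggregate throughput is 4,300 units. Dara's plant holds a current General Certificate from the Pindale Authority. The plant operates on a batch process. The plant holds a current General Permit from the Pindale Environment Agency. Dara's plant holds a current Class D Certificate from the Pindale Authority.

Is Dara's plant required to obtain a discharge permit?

Exception (a) does not apply: assessed value is $136,500, short of $179,500.
Exception (b) fails — the Annual Registration is not current.
All of (c)'s requirements are met (the facility's floor area is 4,700 m², under the 5,600 m² limit; a current Schedule 5 Certificate is held). Turning to paragraphs (f)–(g): (f) operates against (c): the reportable unit count is 33, under the 39 limit. (g), which would lift (f), is not engaged — discharge temperature is below 35 °C. Exception (c) does not apply.
Exception (d)'s conditions are all satisfied: a current Schedule 3 Notice is held; a current General Permit is held. Considering the limiting provisions: (h) applies (the plant is within 200 m of a designated waterway), but is overridden by (i): (i) operates — aggregate throughput is 4,300 units, below the 5,490 units limit. (j) would limit (i) — the qualifying period is 260 days, under the 280 days limit — but (k) sets (j) aside: (k) applies — a current General Certificate is held. (l) applies (a current Standing Certificate is held), but is set aside by (m): (m) operates against (l): a current Class D Certificate is held. (n), which would lift (m), is not engaged — the compliance score is 20 points, not under 19 points. So (d) applies.

No — exception (d) applies; Dara's plant is not required to obtain a discharge permit.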